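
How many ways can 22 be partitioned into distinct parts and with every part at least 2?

There are too many to list fully; the first 12 (by largest part) are:
22
20, 2
19, 3
18, 4
17, 5
17, 3, 2
16, 6
16, 4, 2
15, 7
15, 5, 2
15, 4, 3
14, 8
…and 36 more, for 48 total.

48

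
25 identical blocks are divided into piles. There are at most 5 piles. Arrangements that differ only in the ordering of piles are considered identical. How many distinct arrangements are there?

Systematic enumeration (by largest part, then next-largest, …) yields 377.

377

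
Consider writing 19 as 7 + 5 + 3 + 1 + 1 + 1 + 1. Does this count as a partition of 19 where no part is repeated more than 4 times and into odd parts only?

Yes

The parts sum to 19, and the condition 'no summand is used more than 4 times' holds; the condition 'every summand is odd' holds.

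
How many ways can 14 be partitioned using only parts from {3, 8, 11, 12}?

The partitions of 14 that satisfy the conditions:
11+3
8+3+3
Counting gives 2.

2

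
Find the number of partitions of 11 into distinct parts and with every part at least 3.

Listing the qualifying partitions of 11:
11
8,3
7,4
6,5

4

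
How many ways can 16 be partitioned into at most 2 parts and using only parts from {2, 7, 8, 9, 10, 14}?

3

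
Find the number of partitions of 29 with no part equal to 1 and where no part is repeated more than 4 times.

700

Systematic enumeration (by largest part, then next-largest, …) yields 700.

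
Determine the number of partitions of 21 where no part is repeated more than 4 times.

505

Direct enumeration gives 505 partitions.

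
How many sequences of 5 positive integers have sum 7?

15

By stars and bars with positive parts, the count is C(6,4) = 15.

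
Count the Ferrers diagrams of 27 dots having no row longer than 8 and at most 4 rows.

Enumerating:
8, 8, 8, 3
8, 8, 7, 4
8, 8, 6, 5
8, 7, 7, 5
8, 7, 6, 6
7, 7, 7, 6
That's 6 in total.

6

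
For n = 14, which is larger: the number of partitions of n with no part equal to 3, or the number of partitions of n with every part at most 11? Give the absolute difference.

Partitions of 14 with no part equal to 3: 79.
Partitions of 14 with every part at most 11: 131.
|79 − 131| = 52.

52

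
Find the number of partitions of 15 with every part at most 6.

110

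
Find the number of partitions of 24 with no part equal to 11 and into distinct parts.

Counting exhaustively, 105 partitions satisfy the conditions.

105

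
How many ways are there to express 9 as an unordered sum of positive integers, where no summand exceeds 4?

The partitions of 9 that satisfy the conditions:
4+4+1
4+3+2
4+3+1+1
4+2+2+1
4+2+1+1+1
4+1+1+1+1+1
3+3+3
3+3+2+1
3+3+1+1+1
3+2+2+2
3+2+2+1+1
3+2+1+1+1+1
3+1+1+1+1+1+1
2+2+2+2+1
2+2+2+1+1+1
2+2+1+1+1+1+1
2+1+1+1+1+1+1+1
1+1+1+1+1+1+1+1+1

18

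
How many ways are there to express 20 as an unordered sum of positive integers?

There are 627 such partitions.

627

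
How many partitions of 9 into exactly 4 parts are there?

6

Listing the qualifying partitions of 9:
6+1+1+1
5+2+1+1
4+3+1+1
4+2+2+1
3+3+2+1
3+2+2+2
That's 6 in total.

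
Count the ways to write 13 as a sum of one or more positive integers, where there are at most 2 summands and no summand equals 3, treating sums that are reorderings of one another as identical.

They are:
13
12 + 1
11 + 2
9 + 4
8 + 5
7 + 6
Counting gives 6.

6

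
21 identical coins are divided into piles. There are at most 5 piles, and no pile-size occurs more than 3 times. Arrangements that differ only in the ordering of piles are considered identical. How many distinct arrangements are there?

216

There are 216 such partitions.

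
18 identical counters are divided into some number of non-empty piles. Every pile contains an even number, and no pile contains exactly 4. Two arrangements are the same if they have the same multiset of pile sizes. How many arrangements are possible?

15

Listing the qualifying partitions of 18:
18
16+2
14+2+2
12+6
12+2+2+2
10+8
10+6+2
10+2+2+2+2
8+8+2
8+6+2+2
8+2+2+2+2+2
6+6+6
6+6+2+2+2
6+2+2+2+2+2+2
2+2+2+2+2+2+2+2+2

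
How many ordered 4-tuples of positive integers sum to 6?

Equivalently, choose which 3 of the 5 gaps become plus signs: C(5,3) = 10.

10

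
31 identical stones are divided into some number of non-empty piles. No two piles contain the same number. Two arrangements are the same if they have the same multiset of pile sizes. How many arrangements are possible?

A full systematic count gives 340.

340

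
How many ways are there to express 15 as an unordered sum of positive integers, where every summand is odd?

There are too many to list fully; the first 12 (by largest part) are:
15
13 + 1 + 1
11 + 3 + 1
11 + 1 + 1 + 1 + 1
9 + 5 + 1
9 + 3 + 3
9 + 3 + 1 + 1 + 1
9 + 1 + 1 + 1 + 1 + 1 + 1
7 + 7 + 1
7 + 5 + 3
7 + 5 + 1 + 1 + 1
7 + 3 + 3 + 1 + 1
…and 15 more, for 27 total.

27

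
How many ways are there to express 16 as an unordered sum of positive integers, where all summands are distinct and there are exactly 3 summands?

Listing the qualifying partitions of 16:
13+2+1
12+3+1
11+4+1
11+3+2
10+5+1
10+4+2
9+6+1
9+5+2
9+4+3
8+7+1
8+6+2
8+5+3
7+6+3
7+5+4
Counting gives 14.

14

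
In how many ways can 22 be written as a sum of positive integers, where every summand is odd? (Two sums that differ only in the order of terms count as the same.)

There are 89 such partitions.

89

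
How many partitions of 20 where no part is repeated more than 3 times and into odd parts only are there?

There are too many to list fully; the first 12 (by largest part) are:
1,19
3,17
1,1,1,17
5,15
1,1,3,15
7,13
1,1,5,13
1,3,3,13
9,11
1,1,7,11
1,3,5,11
3,3,3,11
…and 15 more, for 27 total.

27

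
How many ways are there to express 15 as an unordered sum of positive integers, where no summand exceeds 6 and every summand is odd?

13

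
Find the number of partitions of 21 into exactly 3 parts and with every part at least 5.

7

They are:
5, 5, 11
5, 6, 10
5, 7, 9
6, 6, 9
5, 8, 8
6, 7, 8
7, 7, 7
That's 7 in total.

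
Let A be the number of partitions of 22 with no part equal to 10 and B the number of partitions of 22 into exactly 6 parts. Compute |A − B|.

789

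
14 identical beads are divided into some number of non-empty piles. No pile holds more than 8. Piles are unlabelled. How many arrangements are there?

Direct enumeration gives 116 partitions.

116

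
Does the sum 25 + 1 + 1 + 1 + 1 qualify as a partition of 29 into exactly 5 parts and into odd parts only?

Yes

The parts sum to 29, and the condition 'there are exactly 5 summands' holds; the condition 'every summand is odd' holds.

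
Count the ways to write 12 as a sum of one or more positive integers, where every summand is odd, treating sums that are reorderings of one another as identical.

Listing the qualifying partitions of 12:
11 + 1
9 + 3
9 + 1 + 1 + 1
7 + 5
7 + 3 + 1 + 1
7 + 1 + 1 + 1 + 1 + 1
5 + 5 + 1 + 1
5 + 3 + 3 + 1
5 + 3 + 1 + 1 + 1 + 1
5 + 1 + 1 + 1 + 1 + 1 + 1 + 1
3 + 3 + 3 + 3
3 + 3 + 3 + 1 + 1 + 1
3 + 3 + 1 + 1 + 1 + 1 + 1 + 1
3 + 1 + 1 + 1 + 1 + 1 + 1 + 1 + 1 + 1
1 + 1 + 1 + 1 + 1 + 1 + 1 + 1 + 1 + 1 + 1 + 1

15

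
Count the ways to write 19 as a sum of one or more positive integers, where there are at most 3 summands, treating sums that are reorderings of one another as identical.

There are too many to list fully; the first 12 (by largest part) are:
19
1,18
2,17
1,1,17
3,16
1,2,16
4,15
1,3,15
2,2,15
5,14
1,4,14
2,3,14
…and 28 more, for 40 total.

40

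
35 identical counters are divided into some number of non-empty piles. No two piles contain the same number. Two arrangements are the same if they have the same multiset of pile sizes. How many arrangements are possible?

585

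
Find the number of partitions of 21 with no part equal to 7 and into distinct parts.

58

There are too many to list fully; the first 12 (by largest part) are:
21
20, 1
19, 2
18, 3
18, 2, 1
17, 4
17, 3, 1
16, 5
16, 4, 1
16, 3, 2
15, 6
15, 5, 1
…and 46 more, for 58 total.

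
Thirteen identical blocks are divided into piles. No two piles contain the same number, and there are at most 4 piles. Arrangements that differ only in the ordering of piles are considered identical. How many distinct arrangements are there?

18

They are:
13
1,12
2,11
3,10
1,2,10
4,9
1,3,9
5,8
1,4,8
2,3,8
6,7
1,5,7
2,4,7
1,2,3,7
2,5,6
3,4,6
1,2,4,6
1,3,4,5
That's 18 in total.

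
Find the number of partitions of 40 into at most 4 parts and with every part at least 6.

132

There are 132 such partitions.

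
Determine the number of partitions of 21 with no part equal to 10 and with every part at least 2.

151

Direct enumeration gives 151 partitions.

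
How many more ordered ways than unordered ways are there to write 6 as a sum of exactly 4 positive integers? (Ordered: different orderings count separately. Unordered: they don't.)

Compositions: C(5,3) = 10.
Partitions of 6 into exactly 4 parts: 2.
Difference: 10 − 2 = 8.

8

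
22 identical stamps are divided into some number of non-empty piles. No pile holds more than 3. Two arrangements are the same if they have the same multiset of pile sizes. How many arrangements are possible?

A partial list (first 12 by largest part):
1, 3, 3, 3, 3, 3, 3, 3
2, 2, 3, 3, 3, 3, 3, 3
1, 1, 2, 3, 3, 3, 3, 3, 3
1, 1, 1, 1, 3, 3, 3, 3, 3, 3
1, 2, 2, 2, 3, 3, 3, 3, 3
1, 1, 1, 2, 2, 3, 3, 3, 3, 3
1, 1, 1, 1, 1, 2, 3, 3, 3, 3, 3
1, 1, 1, 1, 1, 1, 1, 3, 3, 3, 3, 3
2, 2, 2, 2, 2, 3, 3, 3, 3
1, 1, 2, 2, 2, 2, 3, 3, 3, 3
1, 1, 1, 1, 2, 2, 2, 3, 3, 3, 3
1, 1, 1, 1, 1, 1, 2, 2, 3, 3, 3, 3
…and 40 more, for 52 total.

52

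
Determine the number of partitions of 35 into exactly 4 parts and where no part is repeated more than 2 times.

310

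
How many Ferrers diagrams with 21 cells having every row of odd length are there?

76

Counting exhaustively, 76 partitions satisfy the conditions.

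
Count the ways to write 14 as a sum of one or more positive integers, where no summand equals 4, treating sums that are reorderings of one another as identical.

A full systematic count gives 93.

93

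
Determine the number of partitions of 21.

792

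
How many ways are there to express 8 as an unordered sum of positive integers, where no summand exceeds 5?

The partitions of 8 that satisfy the conditions:
3,5
1,2,5
1,1,1,5
4,4
1,3,4
2,2,4
1,1,2,4
1,1,1,1,4
2,3,3
1,1,3,3
1,2,2,3
1,1,1,2,3
1,1,1,1,1,3
2,2,2,2
1,1,2,2,2
1,1,1,1,2,2
1,1,1,1,1,1,2
1,1,1,1,1,1,1,1
Counting gives 18.

18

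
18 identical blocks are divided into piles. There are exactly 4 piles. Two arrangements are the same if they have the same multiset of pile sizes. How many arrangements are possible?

A partial list (first 12 by largest part):
1,1,1,15
1,1,2,14
1,1,3,13
1,2,2,13
1,1,4,12
1,2,3,12
2,2,2,12
1,1,5,11
1,2,4,11
1,3,3,11
2,2,3,11
1,1,6,10
…and 35 more, for 47 total.

47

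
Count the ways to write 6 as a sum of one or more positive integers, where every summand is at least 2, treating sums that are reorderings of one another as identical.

4

The partitions of 6 that satisfy the conditions:
6
4+2
3+3
2+2+2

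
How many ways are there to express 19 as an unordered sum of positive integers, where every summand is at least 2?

Systematic enumeration (by largest part, then next-largest, …) yields 105.

105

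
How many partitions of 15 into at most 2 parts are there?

Enumerating:
15
14+1
13+2
12+3
11+4
10+5
9+6
8+7
That's 8 in total.

8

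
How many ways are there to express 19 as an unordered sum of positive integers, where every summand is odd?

A partial list (first 12 by largest part):
19
17,1,1
15,3,1
15,1,1,1,1
13,5,1
13,3,3
13,3,1,1,1
13,1,1,1,1,1,1
11,7,1
11,5,3
11,5,1,1,1
11,3,3,1,1
…and 42 more, for 54 total.

54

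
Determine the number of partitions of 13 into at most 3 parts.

Listing the qualifying partitions of 13:
13
1+12
2+11
1+1+11
3+10
1+2+10
4+9
1+3+9
2+2+9
5+8
1+4+8
2+3+8
6+7
1+5+7
2+4+7
3+3+7
1+6+6
2+5+6
3+4+6
3+5+5
4+4+5
That's 21 in total.

21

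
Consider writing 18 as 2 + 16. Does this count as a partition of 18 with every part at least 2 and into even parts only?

The parts sum to 18, and the condition 'every summand is at least 2' holds; the condition 'every summand is even' holds.

Yes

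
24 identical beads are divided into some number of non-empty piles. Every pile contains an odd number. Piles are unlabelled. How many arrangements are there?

122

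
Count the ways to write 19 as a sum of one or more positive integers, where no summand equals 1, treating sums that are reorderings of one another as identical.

Enumerating by decreasing first part gives 105 partitions in all.

105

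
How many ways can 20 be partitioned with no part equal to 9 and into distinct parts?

53

There are too many to list fully; the first 12 (by largest part) are:
20
19, 1
18, 2
17, 3
17, 2, 1
16, 4
16, 3, 1
15, 5
15, 4, 1
15, 3, 2
14, 6
14, 5, 1
…and 41 more, for 53 total.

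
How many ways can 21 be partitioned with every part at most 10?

653

Enumerating by decreasing first part gives 653 partitions in all.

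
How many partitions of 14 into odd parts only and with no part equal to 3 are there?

10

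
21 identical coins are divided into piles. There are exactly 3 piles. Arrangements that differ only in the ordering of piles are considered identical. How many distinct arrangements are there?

A partial list (first 12 by largest part):
19 + 1 + 1
18 + 2 + 1
17 + 3 + 1
17 + 2 + 2
16 + 4 + 1
16 + 3 + 2
15 + 5 + 1
15 + 4 + 2
15 + 3 + 3
14 + 6 + 1
14 + 5 + 2
14 + 4 + 3
…and 25 more, for 37 total.

37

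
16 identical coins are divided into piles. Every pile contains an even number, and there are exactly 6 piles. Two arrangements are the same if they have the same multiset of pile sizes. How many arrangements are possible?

Enumerating:
2,2,2,2,2,6
2,2,2,2,4,4

2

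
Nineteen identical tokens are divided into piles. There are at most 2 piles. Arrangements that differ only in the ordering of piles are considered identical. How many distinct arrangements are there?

Enumerating:
19
1,18
2,17
3,16
4,15
5,14
6,13
7,12
8,11
9,10
That's 10 in total.

10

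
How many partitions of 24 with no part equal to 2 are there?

573

A full systematic count gives 573.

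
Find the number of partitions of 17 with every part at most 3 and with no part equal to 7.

There are too many to list fully; the first 12 (by largest part) are:
3 + 3 + 3 + 3 + 3 + 2
3 + 3 + 3 + 3 + 3 + 1 + 1
3 + 3 + 3 + 3 + 2 + 2 + 1
3 + 3 + 3 + 3 + 2 + 1 + 1 + 1
3 + 3 + 3 + 3 + 1 + 1 + 1 + 1 + 1
3 + 3 + 3 + 2 + 2 + 2 + 2
3 + 3 + 3 + 2 + 2 + 2 + 1 + 1
3 + 3 + 3 + 2 + 2 + 1 + 1 + 1 + 1
3 + 3 + 3 + 2 + 1 + 1 + 1 + 1 + 1 + 1
3 + 3 + 3 + 1 + 1 + 1 + 1 + 1 + 1 + 1 + 1
3 + 3 + 2 + 2 + 2 + 2 + 2 + 1
3 + 3 + 2 + 2 + 2 + 2 + 1 + 1 + 1
…and 21 more, for 33 total.

33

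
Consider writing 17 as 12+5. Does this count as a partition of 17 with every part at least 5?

The parts sum to 17, and the condition 'every summand is at least 5' holds.

Yes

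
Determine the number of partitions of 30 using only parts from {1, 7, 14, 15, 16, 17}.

20

Listing the qualifying partitions of 30:
17+7+1+1+1+1+1+1
17+1+1+1+1+1+1+1+1+1+1+1+1+1
16+14
16+7+7
16+7+1+1+1+1+1+1+1
16+1+1+1+1+1+1+1+1+1+1+1+1+1+1
15+15
15+14+1
15+7+7+1
15+7+1+1+1+1+1+1+1+1
15+1+1+1+1+1+1+1+1+1+1+1+1+1+1+1
14+14+1+1
14+7+7+1+1
14+7+1+1+1+1+1+1+1+1+1
14+1+1+1+1+1+1+1+1+1+1+1+1+1+1+1+1
7+7+7+7+1+1
7+7+7+1+1+1+1+1+1+1+1+1
7+7+1+1+1+1+1+1+1+1+1+1+1+1+1+1+1+1
7+1+1+1+1+1+1+1+1+1+1+1+1+1+1+1+1+1+1+1+1+1+1+1
1+1+1+1+1+1+1+1+1+1+1+1+1+1+1+1+1+1+1+1+1+1+1+1+1+1+1+1+1+1
That's 20 in total.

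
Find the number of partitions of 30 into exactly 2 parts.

15

The partitions of 30 that satisfy the conditions:
29,1
28,2
27,3
26,4
25,5
24,6
23,7
22,8
21,9
20,10
19,11
18,12
17,13
16,14
15,15
That's 15 in total.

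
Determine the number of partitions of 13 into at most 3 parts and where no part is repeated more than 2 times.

21

The partitions of 13 that satisfy the conditions:
13
12+1
11+2
11+1+1
10+3
10+2+1
9+4
9+3+1
9+2+2
8+5
8+4+1
8+3+2
7+6
7+5+1
7+4+2
7+3+3
6+6+1
6+5+2
6+4+3
5+5+3
5+4+4
Counting gives 21.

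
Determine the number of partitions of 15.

176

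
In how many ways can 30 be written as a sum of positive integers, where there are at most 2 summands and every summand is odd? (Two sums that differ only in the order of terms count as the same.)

Enumerating:
29, 1
27, 3
25, 5
23, 7
21, 9
19, 11
17, 13
15, 15

8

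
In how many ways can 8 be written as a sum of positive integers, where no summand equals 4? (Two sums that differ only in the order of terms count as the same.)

17

Enumerating:
8
7+1
6+2
6+1+1
5+3
5+2+1
5+1+1+1
3+3+2
3+3+1+1
3+2+2+1
3+2+1+1+1
3+1+1+1+1+1
2+2+2+2
2+2+2+1+1
2+2+1+1+1+1
2+1+1+1+1+1+1
1+1+1+1+1+1+1+1
Counting gives 17.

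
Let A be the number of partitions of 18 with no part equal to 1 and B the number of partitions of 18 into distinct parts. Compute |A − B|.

42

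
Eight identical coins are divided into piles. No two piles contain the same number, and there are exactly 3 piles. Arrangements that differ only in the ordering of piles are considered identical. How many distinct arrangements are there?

2

Listing the qualifying partitions of 8:
5+2+1
4+3+1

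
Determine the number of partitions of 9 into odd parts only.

8

Enumerating:
9
7 + 1 + 1
5 + 3 + 1
5 + 1 + 1 + 1 + 1
3 + 3 + 3
3 + 3 + 1 + 1 + 1
3 + 1 + 1 + 1 + 1 + 1 + 1
1 + 1 + 1 + 1 + 1 + 1 + 1 + 1 + 1
Counting gives 8.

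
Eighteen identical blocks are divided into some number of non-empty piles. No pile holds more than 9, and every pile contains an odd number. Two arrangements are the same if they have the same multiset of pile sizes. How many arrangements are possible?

35

A partial list (first 12 by largest part):
9+9
1+1+7+9
1+3+5+9
1+1+1+1+5+9
3+3+3+9
1+1+1+3+3+9
1+1+1+1+1+1+3+9
1+1+1+1+1+1+1+1+1+9
1+3+7+7
1+1+1+1+7+7
1+5+5+7
3+3+5+7
…and 23 more, for 35 total.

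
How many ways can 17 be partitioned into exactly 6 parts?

44

There are too many to list fully; the first 12 (by largest part) are:
12, 1, 1, 1, 1, 1
11, 2, 1, 1, 1, 1
10, 3, 1, 1, 1, 1
10, 2, 2, 1, 1, 1
9, 4, 1, 1, 1, 1
9, 3, 2, 1, 1, 1
9, 2, 2, 2, 1, 1
8, 5, 1, 1, 1, 1
8, 4, 2, 1, 1, 1
8, 3, 3, 1, 1, 1
8, 3, 2, 2, 1, 1
8, 2, 2, 2, 2, 1
…and 32 more, for 44 total.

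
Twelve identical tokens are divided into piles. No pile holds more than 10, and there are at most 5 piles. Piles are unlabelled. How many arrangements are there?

There are too many to list fully; the first 12 (by largest part) are:
2,10
1,1,10
3,9
1,2,9
1,1,1,9
4,8
1,3,8
2,2,8
1,1,2,8
1,1,1,1,8
5,7
1,4,7
…and 33 more, for 45 total.

45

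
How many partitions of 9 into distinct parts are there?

8

The partitions of 9 that satisfy the conditions:
9
8,1
7,2
6,3
6,2,1
5,4
5,3,1
4,3,2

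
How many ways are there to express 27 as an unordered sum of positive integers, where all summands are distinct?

There are 192 such partitions.

192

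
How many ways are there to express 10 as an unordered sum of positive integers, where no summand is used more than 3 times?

29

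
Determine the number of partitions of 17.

Enumerating by decreasing first part gives 297 partitions in all.

297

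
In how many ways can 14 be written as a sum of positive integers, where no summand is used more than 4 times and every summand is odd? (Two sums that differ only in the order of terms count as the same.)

14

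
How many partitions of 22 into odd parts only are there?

Systematic enumeration (by largest part, then next-largest, …) yields 89.

89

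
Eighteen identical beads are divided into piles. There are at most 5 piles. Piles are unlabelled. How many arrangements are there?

A full systematic count gives 141.

141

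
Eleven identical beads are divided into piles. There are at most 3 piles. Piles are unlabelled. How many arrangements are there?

16

Listing the qualifying partitions of 11:
11
10, 1
9, 2
9, 1, 1
8, 3
8, 2, 1
7, 4
7, 3, 1
7, 2, 2
6, 5
6, 4, 1
6, 3, 2
5, 5, 1
5, 4, 2
5, 3, 3
4, 4, 3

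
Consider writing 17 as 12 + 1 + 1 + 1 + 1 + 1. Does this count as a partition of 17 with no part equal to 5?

Yes

The parts sum to 17, and the condition 'no summand equals 5' holds.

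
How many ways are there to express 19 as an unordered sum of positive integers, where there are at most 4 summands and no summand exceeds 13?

Systematic enumeration (by largest part, then next-largest, …) yields 78.

78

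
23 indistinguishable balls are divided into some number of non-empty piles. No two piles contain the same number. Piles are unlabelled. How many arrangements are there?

Systematic enumeration (by largest part, then next-largest, …) yields 104.

104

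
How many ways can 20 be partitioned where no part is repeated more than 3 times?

320

Counting exhaustively, 320 partitions satisfy the conditions.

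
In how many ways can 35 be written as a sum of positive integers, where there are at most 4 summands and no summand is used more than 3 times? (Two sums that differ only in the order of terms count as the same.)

Systematic enumeration (by largest part, then next-largest, …) yields 441.

441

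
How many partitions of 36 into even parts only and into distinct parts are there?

46

A partial list (first 12 by largest part):
36
34 + 2
32 + 4
30 + 6
30 + 4 + 2
28 + 8
28 + 6 + 2
26 + 10
26 + 8 + 2
26 + 6 + 4
24 + 12
24 + 10 + 2
…and 34 more, for 46 total.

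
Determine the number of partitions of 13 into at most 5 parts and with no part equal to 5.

There are too many to list fully; the first 12 (by largest part) are:
13
12 + 1
11 + 2
11 + 1 + 1
10 + 3
10 + 2 + 1
10 + 1 + 1 + 1
9 + 4
9 + 3 + 1
9 + 2 + 2
9 + 2 + 1 + 1
9 + 1 + 1 + 1 + 1
…and 30 more, for 42 total.

42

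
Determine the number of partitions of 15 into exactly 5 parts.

30

There are too many to list fully; the first 12 (by largest part) are:
11+1+1+1+1
10+2+1+1+1
9+3+1+1+1
9+2+2+1+1
8+4+1+1+1
8+3+2+1+1
8+2+2+2+1
7+5+1+1+1
7+4+2+1+1
7+3+3+1+1
7+3+2+2+1
7+2+2+2+2
…and 18 more, for 30 total.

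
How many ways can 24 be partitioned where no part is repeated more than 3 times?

Counting exhaustively, 722 partitions satisfy the conditions.

722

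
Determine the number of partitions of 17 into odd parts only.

A partial list (first 12 by largest part):
17
15, 1, 1
13, 3, 1
13, 1, 1, 1, 1
11, 5, 1
11, 3, 3
11, 3, 1, 1, 1
11, 1, 1, 1, 1, 1, 1
9, 7, 1
9, 5, 3
9, 5, 1, 1, 1
9, 3, 3, 1, 1
…and 26 more, for 38 total.

38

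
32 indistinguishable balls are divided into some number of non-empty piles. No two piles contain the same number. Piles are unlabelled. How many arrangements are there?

390

Counting exhaustively, 390 partitions satisfy the conditions.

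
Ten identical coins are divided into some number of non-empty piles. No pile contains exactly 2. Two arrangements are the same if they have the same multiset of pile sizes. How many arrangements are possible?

20

They are:
10
9 + 1
8 + 1 + 1
7 + 3
7 + 1 + 1 + 1
6 + 4
6 + 3 + 1
6 + 1 + 1 + 1 + 1
5 + 5
5 + 4 + 1
5 + 3 + 1 + 1
5 + 1 + 1 + 1 + 1 + 1
4 + 4 + 1 + 1
4 + 3 + 3
4 + 3 + 1 + 1 + 1
4 + 1 + 1 + 1 + 1 + 1 + 1
3 + 3 + 3 + 1
3 + 3 + 1 + 1 + 1 + 1
3 + 1 + 1 + 1 + 1 + 1 + 1 + 1
1 + 1 + 1 + 1 + 1 + 1 + 1 + 1 + 1 + 1
Counting gives 20.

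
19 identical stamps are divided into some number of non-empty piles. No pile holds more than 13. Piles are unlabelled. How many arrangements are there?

Counting exhaustively, 471 partitions satisfy the conditions.

471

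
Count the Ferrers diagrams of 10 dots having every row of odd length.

The partitions of 10 that satisfy the conditions:
9,1
7,3
7,1,1,1
5,5
5,3,1,1
5,1,1,1,1,1
3,3,3,1
3,3,1,1,1,1
3,1,1,1,1,1,1,1
1,1,1,1,1,1,1,1,1,1

10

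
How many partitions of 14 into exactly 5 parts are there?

Listing the qualifying partitions of 14:
10+1+1+1+1
9+2+1+1+1
8+3+1+1+1
8+2+2+1+1
7+4+1+1+1
7+3+2+1+1
7+2+2+2+1
6+5+1+1+1
6+4+2+1+1
6+3+3+1+1
6+3+2+2+1
6+2+2+2+2
5+5+2+1+1
5+4+3+1+1
5+4+2+2+1
5+3+3+2+1
5+3+2+2+2
4+4+4+1+1
4+4+3+2+1
4+4+2+2+2
4+3+3+3+1
4+3+3+2+2
3+3+3+3+2

23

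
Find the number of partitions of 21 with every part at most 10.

653

Systematic enumeration (by largest part, then next-largest, …) yields 653.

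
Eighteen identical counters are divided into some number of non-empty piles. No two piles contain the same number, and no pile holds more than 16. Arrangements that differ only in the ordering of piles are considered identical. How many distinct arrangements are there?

A partial list (first 12 by largest part):
16+2
15+3
15+2+1
14+4
14+3+1
13+5
13+4+1
13+3+2
12+6
12+5+1
12+4+2
12+3+2+1
…and 32 more, for 44 total.

44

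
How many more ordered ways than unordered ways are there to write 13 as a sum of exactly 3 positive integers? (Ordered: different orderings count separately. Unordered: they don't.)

Ordered (compositions into 3 parts): C(12,2) = 66.
Unordered (partitions into 3 parts): 14.
Difference: 66 − 14 = 52.

52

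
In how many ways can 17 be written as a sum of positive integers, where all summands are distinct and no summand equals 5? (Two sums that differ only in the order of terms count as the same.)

There are too many to list fully; the first 12 (by largest part) are:
17
16 + 1
15 + 2
14 + 3
14 + 2 + 1
13 + 4
13 + 3 + 1
12 + 4 + 1
12 + 3 + 2
11 + 6
11 + 4 + 2
11 + 3 + 2 + 1
…and 15 more, for 27 total.

27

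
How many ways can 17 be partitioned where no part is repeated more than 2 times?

108

Enumerating by decreasing first part gives 108 partitions in all.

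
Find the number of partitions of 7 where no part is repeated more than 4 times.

13

The partitions of 7 that satisfy the conditions:
7
6,1
5,2
5,1,1
4,3
4,2,1
4,1,1,1
3,3,1
3,2,2
3,2,1,1
3,1,1,1,1
2,2,2,1
2,2,1,1,1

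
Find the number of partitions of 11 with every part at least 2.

14

They are:
11
9+2
8+3
7+4
7+2+2
6+5
6+3+2
5+4+2
5+3+3
5+2+2+2
4+4+3
4+3+2+2
3+3+3+2
3+2+2+2+2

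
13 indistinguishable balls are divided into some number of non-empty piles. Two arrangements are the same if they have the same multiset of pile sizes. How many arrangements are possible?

101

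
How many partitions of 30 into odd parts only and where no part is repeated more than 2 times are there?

A partial list (first 12 by largest part):
1, 29
3, 27
5, 25
1, 1, 3, 25
7, 23
1, 1, 5, 23
1, 3, 3, 23
9, 21
1, 1, 7, 21
1, 3, 5, 21
11, 19
1, 1, 9, 19
…and 48 more, for 60 total.

60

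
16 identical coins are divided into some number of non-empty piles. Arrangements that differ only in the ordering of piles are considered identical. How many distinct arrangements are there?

Direct enumeration gives 231 partitions.

231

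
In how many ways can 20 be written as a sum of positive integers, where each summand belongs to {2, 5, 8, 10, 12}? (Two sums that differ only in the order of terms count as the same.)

12

Listing the qualifying partitions of 20:
8, 12
2, 2, 2, 2, 12
10, 10
2, 8, 10
5, 5, 10
2, 2, 2, 2, 2, 10
2, 2, 8, 8
2, 5, 5, 8
2, 2, 2, 2, 2, 2, 8
5, 5, 5, 5
2, 2, 2, 2, 2, 5, 5
2, 2, 2, 2, 2, 2, 2, 2, 2, 2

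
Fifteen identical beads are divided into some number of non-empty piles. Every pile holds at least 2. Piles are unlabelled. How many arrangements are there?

A partial list (first 12 by largest part):
15
2 + 13
3 + 12
4 + 11
2 + 2 + 11
5 + 10
2 + 3 + 10
6 + 9
2 + 4 + 9
3 + 3 + 9
2 + 2 + 2 + 9
7 + 8
…and 29 more, for 41 total.

41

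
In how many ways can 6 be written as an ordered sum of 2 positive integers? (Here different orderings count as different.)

By stars and bars with positive parts, the count is C(5,1) = 5.

5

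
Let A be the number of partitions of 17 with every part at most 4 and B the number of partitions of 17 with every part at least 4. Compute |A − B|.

60

Partitions of 17 with every part at most 4: 72.
Partitions of 17 with every part at least 4: 12.
|72 − 12| = 60.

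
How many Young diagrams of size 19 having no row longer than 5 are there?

164

Systematic enumeration (by largest part, then next-largest, …) yields 164.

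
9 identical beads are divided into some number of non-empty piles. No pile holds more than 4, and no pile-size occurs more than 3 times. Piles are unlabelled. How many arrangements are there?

11

Listing the qualifying partitions of 9:
4 + 4 + 1
4 + 3 + 2
4 + 3 + 1 + 1
4 + 2 + 2 + 1
4 + 2 + 1 + 1 + 1
3 + 3 + 3
3 + 3 + 2 + 1
3 + 3 + 1 + 1 + 1
3 + 2 + 2 + 2
3 + 2 + 2 + 1 + 1
2 + 2 + 2 + 1 + 1 + 1
Counting gives 11.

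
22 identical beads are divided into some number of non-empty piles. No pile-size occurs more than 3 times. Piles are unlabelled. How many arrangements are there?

Counting exhaustively, 484 partitions satisfy the conditions.

484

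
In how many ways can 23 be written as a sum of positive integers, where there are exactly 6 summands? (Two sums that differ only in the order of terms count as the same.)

There are 163 such partitions.

163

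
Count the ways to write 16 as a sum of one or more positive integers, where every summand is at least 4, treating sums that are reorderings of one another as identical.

11

Enumerating:
16
12,4
11,5
10,6
9,7
8,8
8,4,4
7,5,4
6,6,4
6,5,5
4,4,4,4
That's 11 in total.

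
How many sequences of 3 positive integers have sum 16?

A composition of 16 into 3 positive parts is chosen by placing 2 dividers among the 15 gaps between 16 units: C(15,2) = 105.

105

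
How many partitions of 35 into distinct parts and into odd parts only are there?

29

There are too many to list fully; the first 12 (by largest part) are:
35
31,3,1
29,5,1
27,7,1
27,5,3
25,9,1
25,7,3
23,11,1
23,9,3
23,7,5
21,13,1
21,11,3
…and 17 more, for 29 total.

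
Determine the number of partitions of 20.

627

Systematic enumeration (by largest part, then next-largest, …) yields 627.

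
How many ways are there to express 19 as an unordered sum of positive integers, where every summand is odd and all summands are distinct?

6

The partitions of 19 that satisfy the conditions:
19
15, 3, 1
13, 5, 1
11, 7, 1
11, 5, 3
9, 7, 3
That's 6 in total.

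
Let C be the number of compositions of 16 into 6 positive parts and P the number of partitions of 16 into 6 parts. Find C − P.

2968

Ordered (compositions into 6 parts): C(15,5) = 3003.
Partitions of 16 into exactly 6 parts: 35.
Difference: 3003 − 35 = 2968.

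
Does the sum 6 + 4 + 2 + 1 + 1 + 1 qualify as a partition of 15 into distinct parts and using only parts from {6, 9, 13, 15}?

No

The parts sum to 15, and the condition 'all summands are distinct' is violated.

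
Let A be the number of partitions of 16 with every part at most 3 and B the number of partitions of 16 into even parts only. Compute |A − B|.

Partitions of 16 with every part at most 3: 30.
Partitions of 16 into even parts only: 22.
|30 − 22| = 8.

8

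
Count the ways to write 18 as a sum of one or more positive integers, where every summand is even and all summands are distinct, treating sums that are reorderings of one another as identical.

They are:
18
16 + 2
14 + 4
12 + 6
12 + 4 + 2
10 + 8
10 + 6 + 2
8 + 6 + 4

8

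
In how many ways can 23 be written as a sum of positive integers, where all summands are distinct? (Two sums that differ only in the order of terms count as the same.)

104

Counting exhaustively, 104 partitions satisfy the conditions.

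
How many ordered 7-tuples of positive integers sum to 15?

3003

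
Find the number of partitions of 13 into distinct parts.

18

The partitions of 13 that satisfy the conditions:
13
12, 1
11, 2
10, 3
10, 2, 1
9, 4
9, 3, 1
8, 5
8, 4, 1
8, 3, 2
7, 6
7, 5, 1
7, 4, 2
7, 3, 2, 1
6, 5, 2
6, 4, 3
6, 4, 2, 1
5, 4, 3, 1
Counting gives 18.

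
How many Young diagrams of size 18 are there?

385

Direct enumeration gives 385 partitions.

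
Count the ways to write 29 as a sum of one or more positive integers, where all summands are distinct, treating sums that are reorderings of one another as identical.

A full systematic count gives 256.

256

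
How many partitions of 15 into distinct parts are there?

There are too many to list fully; the first 12 (by largest part) are:
15
14+1
13+2
12+3
12+2+1
11+4
11+3+1
10+5
10+4+1
10+3+2
9+6
9+5+1
…and 15 more, for 27 total.

27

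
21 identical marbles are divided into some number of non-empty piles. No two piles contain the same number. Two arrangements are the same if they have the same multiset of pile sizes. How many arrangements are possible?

76

A full systematic count gives 76.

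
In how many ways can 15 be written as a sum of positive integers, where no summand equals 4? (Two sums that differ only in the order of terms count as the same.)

A full systematic count gives 120.

120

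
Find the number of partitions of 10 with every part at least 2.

12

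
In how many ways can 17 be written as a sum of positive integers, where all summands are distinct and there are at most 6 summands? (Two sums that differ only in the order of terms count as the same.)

38

A partial list (first 12 by largest part):
17
16 + 1
15 + 2
14 + 3
14 + 2 + 1
13 + 4
13 + 3 + 1
12 + 5
12 + 4 + 1
12 + 3 + 2
11 + 6
11 + 5 + 1
…and 26 more, for 38 total.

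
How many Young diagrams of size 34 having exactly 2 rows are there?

Listing the qualifying partitions of 34:
33,1
32,2
31,3
30,4
29,5
28,6
27,7
26,8
25,9
24,10
23,11
22,12
21,13
20,14
19,15
18,16
17,17
Counting gives 17.

17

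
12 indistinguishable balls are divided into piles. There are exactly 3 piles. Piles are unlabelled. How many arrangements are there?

Enumerating:
1 + 1 + 10
1 + 2 + 9
1 + 3 + 8
2 + 2 + 8
1 + 4 + 7
2 + 3 + 7
1 + 5 + 6
2 + 4 + 6
3 + 3 + 6
2 + 5 + 5
3 + 4 + 5
4 + 4 + 4
Counting gives 12.

12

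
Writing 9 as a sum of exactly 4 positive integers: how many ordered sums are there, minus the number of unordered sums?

Compositions: C(8,3) = 56.
Partitions of 9 into exactly 4 parts: 6.
Difference: 56 − 6 = 50.

50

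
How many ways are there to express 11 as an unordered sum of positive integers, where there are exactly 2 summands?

5

The partitions of 11 that satisfy the conditions:
10, 1
9, 2
8, 3
7, 4
6, 5
That's 5 in total.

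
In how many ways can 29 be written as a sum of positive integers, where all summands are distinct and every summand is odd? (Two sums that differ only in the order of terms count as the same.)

17

They are:
29
25, 3, 1
23, 5, 1
21, 7, 1
21, 5, 3
19, 9, 1
19, 7, 3
17, 11, 1
17, 9, 3
17, 7, 5
15, 13, 1
15, 11, 3
15, 9, 5
13, 11, 5
13, 9, 7
13, 7, 5, 3, 1
11, 9, 5, 3, 1
That's 17 in total.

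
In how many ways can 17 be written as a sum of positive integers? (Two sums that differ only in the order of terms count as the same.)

A full systematic count gives 297.

297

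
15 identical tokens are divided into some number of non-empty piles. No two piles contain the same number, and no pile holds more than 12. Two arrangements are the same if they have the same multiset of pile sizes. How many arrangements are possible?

Enumerating:
12, 3
12, 2, 1
11, 4
11, 3, 1
10, 5
10, 4, 1
10, 3, 2
9, 6
9, 5, 1
9, 4, 2
9, 3, 2, 1
8, 7
8, 6, 1
8, 5, 2
8, 4, 3
8, 4, 2, 1
7, 6, 2
7, 5, 3
7, 5, 2, 1
7, 4, 3, 1
6, 5, 4
6, 5, 3, 1
6, 4, 3, 2
5, 4, 3, 2, 1
Counting gives 24.

24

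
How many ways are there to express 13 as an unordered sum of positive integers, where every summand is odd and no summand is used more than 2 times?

7

Enumerating:
13
11 + 1 + 1
9 + 3 + 1
7 + 5 + 1
7 + 3 + 3
5 + 5 + 3
5 + 3 + 3 + 1 + 1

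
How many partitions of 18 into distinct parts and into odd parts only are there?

5

Enumerating:
17 + 1
15 + 3
13 + 5
11 + 7
9 + 5 + 3 + 1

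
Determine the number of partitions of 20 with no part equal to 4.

Enumerating by decreasing first part gives 396 partitions in all.

396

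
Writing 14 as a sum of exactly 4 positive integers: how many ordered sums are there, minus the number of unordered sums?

263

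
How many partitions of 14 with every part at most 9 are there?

123

A full systematic count gives 123.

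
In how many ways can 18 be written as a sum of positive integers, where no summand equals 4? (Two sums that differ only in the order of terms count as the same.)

250

Systematic enumeration (by largest part, then next-largest, …) yields 250.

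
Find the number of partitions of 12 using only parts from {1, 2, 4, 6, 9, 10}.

A partial list (first 12 by largest part):
10 + 2
10 + 1 + 1
9 + 2 + 1
9 + 1 + 1 + 1
6 + 6
6 + 4 + 2
6 + 4 + 1 + 1
6 + 2 + 2 + 2
6 + 2 + 2 + 1 + 1
6 + 2 + 1 + 1 + 1 + 1
6 + 1 + 1 + 1 + 1 + 1 + 1
4 + 4 + 4
…and 15 more, for 27 total.

27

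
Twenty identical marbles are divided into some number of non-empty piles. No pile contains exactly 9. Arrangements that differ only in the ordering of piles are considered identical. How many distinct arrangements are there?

571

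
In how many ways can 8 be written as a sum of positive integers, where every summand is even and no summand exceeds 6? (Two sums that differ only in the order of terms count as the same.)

Enumerating:
6, 2
4, 4
4, 2, 2
2, 2, 2, 2
That's 4 in total.

4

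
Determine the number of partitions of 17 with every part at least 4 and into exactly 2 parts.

5

They are:
13 + 4
12 + 5
11 + 6
10 + 7
9 + 8
Counting gives 5.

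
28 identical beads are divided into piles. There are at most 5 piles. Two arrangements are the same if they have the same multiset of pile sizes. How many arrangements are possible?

540

Systematic enumeration (by largest part, then next-largest, …) yields 540.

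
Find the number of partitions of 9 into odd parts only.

8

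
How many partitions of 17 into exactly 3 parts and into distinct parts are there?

16

They are:
14,2,1
13,3,1
12,4,1
12,3,2
11,5,1
11,4,2
10,6,1
10,5,2
10,4,3
9,7,1
9,6,2
9,5,3
8,7,2
8,6,3
8,5,4
7,6,4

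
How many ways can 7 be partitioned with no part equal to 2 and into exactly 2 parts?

2

The partitions of 7 that satisfy the conditions:
6,1
4,3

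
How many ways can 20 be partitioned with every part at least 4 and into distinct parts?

12

Enumerating:
20
16, 4
15, 5
14, 6
13, 7
12, 8
11, 9
11, 5, 4
10, 6, 4
9, 7, 4
9, 6, 5
8, 7, 5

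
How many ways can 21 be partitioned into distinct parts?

There are 76 such partitions.

76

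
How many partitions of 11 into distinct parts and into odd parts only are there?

Enumerating:
11
7, 3, 1

2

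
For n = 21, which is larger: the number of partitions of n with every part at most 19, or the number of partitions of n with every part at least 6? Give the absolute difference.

Partitions of 21 with every part at most 19: 790.
Partitions of 21 with every part at least 6: 9.
|790 − 9| = 781.

781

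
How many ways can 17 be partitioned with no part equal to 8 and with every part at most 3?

33

A partial list (first 12 by largest part):
3,3,3,3,3,2
3,3,3,3,3,1,1
3,3,3,3,2,2,1
3,3,3,3,2,1,1,1
3,3,3,3,1,1,1,1,1
3,3,3,2,2,2,2
3,3,3,2,2,2,1,1
3,3,3,2,2,1,1,1,1
3,3,3,2,1,1,1,1,1,1
3,3,3,1,1,1,1,1,1,1,1
3,3,2,2,2,2,2,1
3,3,2,2,2,2,1,1,1
…and 21 more, for 33 total.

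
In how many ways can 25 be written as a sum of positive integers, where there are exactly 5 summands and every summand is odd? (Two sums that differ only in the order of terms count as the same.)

30

A partial list (first 12 by largest part):
21,1,1,1,1
19,3,1,1,1
17,5,1,1,1
17,3,3,1,1
15,7,1,1,1
15,5,3,1,1
15,3,3,3,1
13,9,1,1,1
13,7,3,1,1
13,5,5,1,1
13,5,3,3,1
13,3,3,3,3
…and 18 more, for 30 total.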